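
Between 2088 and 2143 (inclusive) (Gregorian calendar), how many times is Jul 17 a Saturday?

8

Track Jul 17's weekday year by year (advancing +1, or +2 across a Feb 29):
  2088: Sat ✓  2089: Sun (+1)  2090: Mon (+1)  2091: Tue (+1)  2092: Thu (+2)
  2093: Fri (+1)  2094: Sat (+1) ✓  2095: Sun (+1)  2096: Tue (+2)  2097: Wed (+1)
  2098: Thu (+1)  2099: Fri (+1)  2100: Sat (+1) ✓  2101: Sun (+1)  … (28 more years) …
  2130: Mon (+1)  2131: Tue (+1)  2132: Thu (+2)  2133: Fri (+1)  2134: Sat (+1) ✓
  2135: Sun (+1)  2136: Tue (+2)  2137: Wed (+1)  2138: Thu (+1)  2139: Fri (+1)
  2140: Sun (+2)  2141: Mon (+1)  2142: Tue (+1)  2143: Wed (+1)
Saturday years: 2088, 2094, 2100, 2106, 2117, 2123, 2128, 2134 — 8 in total.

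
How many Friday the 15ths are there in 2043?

1

Check the 15th of each month of 2043: Jan 15: Thu, Feb 15: Sun, Mar 15: Sun, Apr 15: Wed, May 15: Fri, Jun 15: Mon, Jul 15: Wed, Aug 15: Sat, Sep 15: Tue, Oct 15: Thu, Nov 15: Sun, Dec 15: Tue.
Friday occurs in May — 1 month.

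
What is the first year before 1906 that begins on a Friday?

1904

Jan 1 advances by 2 weekdays after a leap year and by 1 after a common year.
1906: Jan 1 is Monday.
1905: Sunday
1904: Friday (leap)
1904 begins on a Friday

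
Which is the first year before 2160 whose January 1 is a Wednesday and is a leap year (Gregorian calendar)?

Jan 1 advances by 2 weekdays after a leap year and by 1 after a common year.
2160: Jan 1 is Tuesday (leap).
2159: Monday
2158: Sunday
2157: Saturday
2156: Thursday (leap)
2155: Wednesday
2154: Tuesday
2153: Monday
2152: Saturday (leap)
2151: Friday
2150: Thursday
2149: Wednesday
2148: Monday (leap)
2147: Sunday
2146: Saturday
2145: Friday
2144: Wednesday (leap)
2144 begins on a Wednesday and is a leap year.

2144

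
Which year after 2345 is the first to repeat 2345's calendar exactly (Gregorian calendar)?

2351

Two years share a calendar iff Jan 1 falls on the same weekday and both are leap or both are common. 2345: Jan 1 is Monday, common year.
2346: Jan 1 Tuesday, common
2347: Jan 1 Wednesday, common
2348: Jan 1 Thursday, leap
2349: Jan 1 Saturday, common
2350: Jan 1 Sunday, common
2351: Jan 1 Monday, common
2351 matches on both conditions.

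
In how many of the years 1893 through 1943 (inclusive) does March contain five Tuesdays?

22

March has 31 days; it has five Tuesdays when Tuesday falls among the first (month-length − 28) days — i.e. when March 1 is one of Tuesday/Monday/Sunday.
March 1 by year: 1893:Wed 1894:Thu 1895:Fri 1896:Sun✓ 1897:Mon✓ 1898:Tue✓ 1899:Wed 1900:Thu 1901:Fri 1902:Sat 1903:Sun✓ 1904:Tue✓ 1905:Wed 1906:Thu 1907:Fri …(21 more)… 1929:Fri 1930:Sat 1931:Sun✓ 1932:Tue✓ 1933:Wed 1934:Thu 1935:Fri 1936:Sun✓ 1937:Mon✓ 1938:Tue✓ 1939:Wed 1940:Fri 1941:Sat 1942:Sun✓ 1943:Mon✓
Years with five Tuesdays: 1896, 1897, 1898, 1903, 1904, 1908, 1909, 1910, 1914, 1915, 1920, 1921, 1925, 1926, 1927, 1931, 1932, 1936, 1937, 1938, 1942, 1943 → 22.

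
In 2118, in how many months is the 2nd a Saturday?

Check the 2nd of each month of 2118: Jan 2: Sun, Feb 2: Wed, Mar 2: Wed, Apr 2: Sat, May 2: Mon, Jun 2: Thu, Jul 2: Sat, Aug 2: Tue, Sep 2: Fri, Oct 2: Sun, Nov 2: Wed, Dec 2: Fri.
Saturday occurs in April, July — 2 months.

2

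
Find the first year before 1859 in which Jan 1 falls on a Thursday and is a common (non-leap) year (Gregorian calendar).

1857

Jan 1 advances by 2 weekdays after a leap year and by 1 after a common year.
1859: Jan 1 is Saturday.
1858: Friday
1857: Thursday
1857 begins on a Thursday and is a common year.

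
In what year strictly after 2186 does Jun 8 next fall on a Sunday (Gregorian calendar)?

2188

From one year to the next, a fixed date's weekday advances by 1, or by 2 when a Feb 29 lies between the two dates.
2186: June 8 is Thursday.
2187: Friday (+1)
2188: Sunday (+2)
Jun 8 falls on a Sunday in 2188.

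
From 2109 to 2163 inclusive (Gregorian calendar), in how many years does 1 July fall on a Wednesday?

8

Track 1 July's weekday year by year (advancing +1, or +2 across a Feb 29):
  2109: Mon  2110: Tue (+1)  2111: Wed (+1) ✓  2112: Fri (+2)  2113: Sat (+1)
  2114: Sun (+1)  2115: Mon (+1)  2116: Wed (+2) ✓  2117: Thu (+1)  2118: Fri (+1)
  2119: Sat (+1)  2120: Mon (+2)  2121: Tue (+1)  2122: Wed (+1) ✓  … (27 more years) …
  2150: Wed (+1) ✓  2151: Thu (+1)  2152: Sat (+2)  2153: Sun (+1)  2154: Mon (+1)
  2155: Tue (+1)  2156: Thu (+2)  2157: Fri (+1)  2158: Sat (+1)  2159: Sun (+1)
  2160: Tue (+2)  2161: Wed (+1) ✓  2162: Thu (+1)  2163: Fri (+1)
Wednesday years: 2111, 2116, 2122, 2133, 2139, 2144, 2150, 2161 — 8 in total.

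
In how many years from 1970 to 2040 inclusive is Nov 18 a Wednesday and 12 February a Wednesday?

Check each year's weekday for Nov 18 and 12 February:
  1970: Wed/Thu  1971: Thu/Fri  1972: Sat/Sat  1973: Sun/Mon  1974: Mon/Tue  1975: Tue/Wed  1976: Thu/Thu  1977: Fri/Sat  1978: Sat/Sun  1979: Sun/Mon  1980: Tue/Tue  1981: Wed/Thu  1982: Thu/Fri  1983: Fri/Sat  …(43 more)…  2027: Thu/Fri  2028: Sat/Sat  2029: Sun/Mon  2030: Mon/Tue  2031: Tue/Wed  2032: Thu/Thu  2033: Fri/Sat  2034: Sat/Sun  2035: Sun/Mon  2036: Tue/Tue  2037: Wed/Thu  2038: Thu/Fri  2039: Fri/Sat  2040: Sun/Sun
Both conditions hold in: 1992, 2020 — 2.

2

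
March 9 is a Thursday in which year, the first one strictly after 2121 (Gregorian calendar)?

2124

From one year to the next, a fixed date's weekday advances by 1, or by 2 when a Feb 29 lies between the two dates.
2121: March 9 is Sunday.
2122: Monday (+1)
2123: Tuesday (+1)
2124: Thursday (+2)
March 9 falls on a Thursday in 2124.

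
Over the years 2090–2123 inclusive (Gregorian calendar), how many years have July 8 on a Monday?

4

Track July 8's weekday year by year (advancing +1, or +2 across a Feb 29):
  2090: Sat  2091: Sun (+1)  2092: Tue (+2)  2093: Wed (+1)  2094: Thu (+1)
  2095: Fri (+1)  2096: Sun (+2)  2097: Mon (+1) ✓  2098: Tue (+1)  2099: Wed (+1)
  2100: Thu (+1)  2101: Fri (+1)  2102: Sat (+1)  2103: Sun (+1)  … (6 more years) …
  2110: Tue (+1)  2111: Wed (+1)  2112: Fri (+2)  2113: Sat (+1)  2114: Sun (+1)
  2115: Mon (+1) ✓  2116: Wed (+2)  2117: Thu (+1)  2118: Fri (+1)  2119: Sat (+1)
  2120: Mon (+2) ✓  2121: Tue (+1)  2122: Wed (+1)  2123: Thu (+1)
Monday years: 2097, 2109, 2115, 2120 — 4 in total.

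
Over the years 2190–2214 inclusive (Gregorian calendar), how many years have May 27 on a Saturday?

Track May 27's weekday year by year (advancing +1, or +2 across a Feb 29):
  2190: Thu  2191: Fri (+1)  2192: Sun (+2)  2193: Mon (+1)  2194: Tue (+1)
  2195: Wed (+1)  2196: Fri (+2)  2197: Sat (+1) ✓  2198: Sun (+1)  2199: Mon (+1)
  2200: Tue (+1)  2201: Wed (+1)  2202: Thu (+1)  2203: Fri (+1)  2204: Sun (+2)
  2205: Mon (+1)  2206: Tue (+1)  2207: Wed (+1)  2208: Fri (+2)  2209: Sat (+1) ✓
  2210: Sun (+1)  2211: Mon (+1)  2212: Wed (+2)  2213: Thu (+1)  2214: Fri (+1)
Saturday years: 2197, 2209 — 2 in total.

2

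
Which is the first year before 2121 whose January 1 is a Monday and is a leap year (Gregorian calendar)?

Jan 1 advances by 2 weekdays after a leap year and by 1 after a common year.
2121: Jan 1 is Wednesday.
2120: Monday (leap)
2120 begins on a Monday and is a leap year.

2120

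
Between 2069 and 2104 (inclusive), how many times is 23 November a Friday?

Track 23 November's weekday year by year (advancing +1, or +2 across a Feb 29):
  2069: Sat  2070: Sun (+1)  2071: Mon (+1)  2072: Wed (+2)  2073: Thu (+1)
  2074: Fri (+1) ✓  2075: Sat (+1)  2076: Mon (+2)  2077: Tue (+1)  2078: Wed (+1)
  2079: Thu (+1)  2080: Sat (+2)  2081: Sun (+1)  2082: Mon (+1)  … (8 more years) …
  2091: Fri (+1) ✓  2092: Sun (+2)  2093: Mon (+1)  2094: Tue (+1)  2095: Wed (+1)
  2096: Fri (+2) ✓  2097: Sat (+1)  2098: Sun (+1)  2099: Mon (+1)  2100: Tue (+1)
  2101: Wed (+1)  2102: Thu (+1)  2103: Fri (+1) ✓  2104: Sun (+2)
Friday years: 2074, 2085, 2091, 2096, 2103 — 5 in total.

5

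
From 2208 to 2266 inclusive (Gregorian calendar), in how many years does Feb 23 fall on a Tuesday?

9

Track Feb 23's weekday year by year (advancing +1, or +2 across a Feb 29):
  2208: Tue ✓  2209: Thu (+2)  2210: Fri (+1)  2211: Sat (+1)  2212: Sun (+1)
  2213: Tue (+2) ✓  2214: Wed (+1)  2215: Thu (+1)  2216: Fri (+1)  2217: Sun (+2)
  2218: Mon (+1)  2219: Tue (+1) ✓  2220: Wed (+1)  2221: Fri (+2)  … (31 more years) …
  2253: Wed (+2)  2254: Thu (+1)  2255: Fri (+1)  2256: Sat (+1)  2257: Mon (+2)
  2258: Tue (+1) ✓  2259: Wed (+1)  2260: Thu (+1)  2261: Sat (+2)  2262: Sun (+1)
  2263: Mon (+1)  2264: Tue (+1) ✓  2265: Thu (+2)  2266: Fri (+1)
Tuesday years: 2208, 2213, 2219, 2230, 2236, 2241, 2247, 2258, 2264 — 9 in total.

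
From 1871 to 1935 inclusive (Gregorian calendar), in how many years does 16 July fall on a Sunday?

10

Track 16 July's weekday year by year (advancing +1, or +2 across a Feb 29):
  1871: Sun ✓  1872: Tue (+2)  1873: Wed (+1)  1874: Thu (+1)  1875: Fri (+1)
  1876: Sun (+2) ✓  1877: Mon (+1)  1878: Tue (+1)  1879: Wed (+1)  1880: Fri (+2)
  1881: Sat (+1)  1882: Sun (+1) ✓  1883: Mon (+1)  1884: Wed (+2)  … (37 more years) …
  1922: Sun (+1) ✓  1923: Mon (+1)  1924: Wed (+2)  1925: Thu (+1)  1926: Fri (+1)
  1927: Sat (+1)  1928: Mon (+2)  1929: Tue (+1)  1930: Wed (+1)  1931: Thu (+1)
  1932: Sat (+2)  1933: Sun (+1) ✓  1934: Mon (+1)  1935: Tue (+1)
Sunday years: 1871, 1876, 1882, 1893, 1899, 1905, 1911, 1916, 1922, 1933 — 10 in total.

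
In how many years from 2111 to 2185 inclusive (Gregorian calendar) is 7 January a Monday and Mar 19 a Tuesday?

8

Check each year's weekday for 7 January and Mar 19:
  2111: Wed/Thu  2112: Thu/Sat  2113: Sat/Sun  2114: Sun/Mon  2115: Mon/Tue ✓  2116: Tue/Thu  2117: Thu/Fri  2118: Fri/Sat  2119: Sat/Sun  2120: Sun/Tue  2121: Tue/Wed  2122: Wed/Thu  2123: Thu/Fri  2124: Fri/Sun  …(47 more)…  2172: Tue/Thu  2173: Thu/Fri  2174: Fri/Sat  2175: Sat/Sun  2176: Sun/Tue  2177: Tue/Wed  2178: Wed/Thu  2179: Thu/Fri  2180: Fri/Sun  2181: Sun/Mon  2182: Mon/Tue ✓  2183: Tue/Wed  2184: Wed/Fri  2185: Fri/Sat
Both conditions hold in: 2115, 2126, 2137, 2143, 2154, 2165, 2171, 2182 — 8.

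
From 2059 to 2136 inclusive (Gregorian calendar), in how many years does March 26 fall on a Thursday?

11

Track March 26's weekday year by year (advancing +1, or +2 across a Feb 29):
  2059: Wed  2060: Fri (+2)  2061: Sat (+1)  2062: Sun (+1)  2063: Mon (+1)
  2064: Wed (+2)  2065: Thu (+1) ✓  2066: Fri (+1)  2067: Sat (+1)  2068: Mon (+2)
  2069: Tue (+1)  2070: Wed (+1)  2071: Thu (+1) ✓  2072: Sat (+2)  … (50 more years) …
  2123: Fri (+1)  2124: Sun (+2)  2125: Mon (+1)  2126: Tue (+1)  2127: Wed (+1)
  2128: Fri (+2)  2129: Sat (+1)  2130: Sun (+1)  2131: Mon (+1)  2132: Wed (+2)
  2133: Thu (+1) ✓  2134: Fri (+1)  2135: Sat (+1)  2136: Mon (+2)
Thursday years: 2065, 2071, 2076, 2082, 2093, 2099, 2105, 2111, 2116, 2122, 2133 — 11 in total.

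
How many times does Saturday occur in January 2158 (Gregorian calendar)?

January 2158 has 31 days and begins on Sunday.
The first Saturday is January 7.
Saturdays fall on 7, 14, 21, 28 — that's 4.

4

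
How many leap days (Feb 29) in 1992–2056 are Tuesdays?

Leap years in 1992–2056: 17 of them.
Feb 29 weekday advances by 5 (mod 7) from one leap year to the next four years later (or differs when a century non-leap intervenes).
Leap-day weekdays: 1992:Sat 1996:Thu 2000:Tue✓ 2004:Sun 2008:Fri 2012:Wed 2016:Mon 2020:Sat 2024:Thu 2028:Tue✓ 2032:Sun 2036:Fri 2040:Wed 2044:Mon 2048:Sat 2052:Thu 2056:Tue✓
Tuesday: 2000, 2028, 2056 → 3.

3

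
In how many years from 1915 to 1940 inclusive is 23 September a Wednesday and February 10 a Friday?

Check each year's weekday for 23 September and February 10:
  1915: Thu/Wed  1916: Sat/Thu  1917: Sun/Sat  1918: Mon/Sun  1919: Tue/Mon  1920: Thu/Tue  1921: Fri/Thu  1922: Sat/Fri  1923: Sun/Sat  1924: Tue/Sun  1925: Wed/Tue  1926: Thu/Wed  1927: Fri/Thu  1928: Sun/Fri  1929: Mon/Sun  1930: Tue/Mon  1931: Wed/Tue  1932: Fri/Wed  1933: Sat/Fri  1934: Sun/Sat  1935: Mon/Sun  1936: Wed/Mon  1937: Thu/Wed  1938: Fri/Thu  1939: Sat/Fri  1940: Mon/Sat
Both conditions hold in: no year — 0.

0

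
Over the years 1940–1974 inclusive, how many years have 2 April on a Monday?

5

Track 2 April's weekday year by year (advancing +1, or +2 across a Feb 29):
  1940: Tue  1941: Wed (+1)  1942: Thu (+1)  1943: Fri (+1)  1944: Sun (+2)
  1945: Mon (+1) ✓  1946: Tue (+1)  1947: Wed (+1)  1948: Fri (+2)  1949: Sat (+1)
  1950: Sun (+1)  1951: Mon (+1) ✓  1952: Wed (+2)  1953: Thu (+1)  … (7 more years) …
  1961: Sun (+1)  1962: Mon (+1) ✓  1963: Tue (+1)  1964: Thu (+2)  1965: Fri (+1)
  1966: Sat (+1)  1967: Sun (+1)  1968: Tue (+2)  1969: Wed (+1)  1970: Thu (+1)
  1971: Fri (+1)  1972: Sun (+2)  1973: Mon (+1) ✓  1974: Tue (+1)
Monday years: 1945, 1951, 1956, 1962, 1973 — 5 in total.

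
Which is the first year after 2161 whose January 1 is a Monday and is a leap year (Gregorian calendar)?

2176

Jan 1 advances by 2 weekdays after a leap year and by 1 after a common year.
2161: Jan 1 is Thursday.
2162: Friday
2163: Saturday
2164: Sunday (leap)
2165: Tuesday
2166: Wednesday
2167: Thursday
2168: Friday (leap)
2169: Sunday
2170: Monday
2171: Tuesday
2172: Wednesday (leap)
2173: Friday
2174: Saturday
2175: Sunday
2176: Monday (leap)
2176 begins on a Monday and is a leap year.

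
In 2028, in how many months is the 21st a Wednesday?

1

Check the 21st of each month of 2028: Jan 21: Fri, Feb 21: Mon, Mar 21: Tue, Apr 21: Fri, May 21: Sun, Jun 21: Wed, Jul 21: Fri, Aug 21: Mon, Sep 21: Thu, Oct 21: Sat, Nov 21: Tue, Dec 21: Thu.
Wednesday occurs in June — 1 month.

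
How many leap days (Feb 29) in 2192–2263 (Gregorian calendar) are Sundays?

Leap years in 2192–2263: 17 of them.
Feb 29 weekday advances by 5 (mod 7) from one leap year to the next four years later (or differs when a century non-leap intervenes).
Leap-day weekdays: 2192:Wed 2196:Mon 2204:Wed 2208:Mon 2212:Sat 2216:Thu 2220:Tue 2224:Sun✓ 2228:Fri 2232:Wed 2236:Mon 2240:Sat 2244:Thu 2248:Tue 2252:Sun✓ 2256:Fri 2260:Wed
Sunday: 2224, 2252 → 2.

2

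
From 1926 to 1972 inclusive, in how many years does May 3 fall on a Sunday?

7

Track May 3's weekday year by year (advancing +1, or +2 across a Feb 29):
  1926: Mon  1927: Tue (+1)  1928: Thu (+2)  1929: Fri (+1)  1930: Sat (+1)
  1931: Sun (+1) ✓  1932: Tue (+2)  1933: Wed (+1)  1934: Thu (+1)  1935: Fri (+1)
  1936: Sun (+2) ✓  1937: Mon (+1)  1938: Tue (+1)  1939: Wed (+1)  … (19 more years) …
  1959: Sun (+1) ✓  1960: Tue (+2)  1961: Wed (+1)  1962: Thu (+1)  1963: Fri (+1)
  1964: Sun (+2) ✓  1965: Mon (+1)  1966: Tue (+1)  1967: Wed (+1)  1968: Fri (+2)
  1969: Sat (+1)  1970: Sun (+1) ✓  1971: Mon (+1)  1972: Wed (+2)
Sunday years: 1931, 1936, 1942, 1953, 1959, 1964, 1970 — 7 in total.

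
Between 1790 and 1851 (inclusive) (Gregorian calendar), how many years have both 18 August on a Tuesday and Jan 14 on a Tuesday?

Check each year's weekday for 18 August and Jan 14:
  1790: Wed/Thu  1791: Thu/Fri  1792: Sat/Sat  1793: Sun/Mon  1794: Mon/Tue  1795: Tue/Wed  1796: Thu/Thu  1797: Fri/Sat  1798: Sat/Sun  1799: Sun/Mon  1800: Mon/Tue  1801: Tue/Wed  1802: Wed/Thu  1803: Thu/Fri  …(34 more)…  1838: Sat/Sun  1839: Sun/Mon  1840: Tue/Tue ✓  1841: Wed/Thu  1842: Thu/Fri  1843: Fri/Sat  1844: Sun/Sun  1845: Mon/Tue  1846: Tue/Wed  1847: Wed/Thu  1848: Fri/Fri  1849: Sat/Sun  1850: Sun/Mon  1851: Mon/Tue
Both conditions hold in: 1812, 1840 — 2.

2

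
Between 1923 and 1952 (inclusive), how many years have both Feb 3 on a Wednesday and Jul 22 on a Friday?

1

Check each year's weekday for Feb 3 and Jul 22:
  1923: Sat/Sun  1924: Sun/Tue  1925: Tue/Wed  1926: Wed/Thu  1927: Thu/Fri  1928: Fri/Sun  1929: Sun/Mon  1930: Mon/Tue  1931: Tue/Wed  1932: Wed/Fri ✓  1933: Fri/Sat  1934: Sat/Sun  1935: Sun/Mon  1936: Mon/Wed  1937: Wed/Thu  1938: Thu/Fri  1939: Fri/Sat  1940: Sat/Mon  1941: Mon/Tue  1942: Tue/Wed  1943: Wed/Thu  1944: Thu/Sat  1945: Sat/Sun  1946: Sun/Mon  1947: Mon/Tue  1948: Tue/Thu  1949: Thu/Fri  1950: Fri/Sat  1951: Sat/Sun  1952: Sun/Tue
Both conditions hold in: 1932 — 1.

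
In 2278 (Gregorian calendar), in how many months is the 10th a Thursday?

Check the 10th of each month of 2278: Jan 10: Thu, Feb 10: Sun, Mar 10: Sun, Apr 10: Wed, May 10: Fri, Jun 10: Mon, Jul 10: Wed, Aug 10: Sat, Sep 10: Tue, Oct 10: Thu, Nov 10: Sun, Dec 10: Tue.
Thursday occurs in January, October — 2 months.

2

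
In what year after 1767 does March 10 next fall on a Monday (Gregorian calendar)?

From one year to the next, a fixed date's weekday advances by 1, or by 2 when a Feb 29 lies between the two dates.
1767: March 10 is Tuesday.
1768: Thursday (+2)
1769: Friday (+1)
1770: Saturday (+1)
1771: Sunday (+1)
1772: Tuesday (+2)
1773: Wednesday (+1)
1774: Thursday (+1)
1775: Friday (+1)
1776: Sunday (+2)
1777: Monday (+1)
March 10 falls on a Monday in 1777.

1777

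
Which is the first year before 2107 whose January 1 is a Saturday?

Jan 1 advances by 2 weekdays after a leap year and by 1 after a common year.
2107: Jan 1 is Saturday.
2106: Friday
2105: Thursday
2104: Tuesday (leap)
2103: Monday
2102: Sunday
2101: Saturday
2101 begins on a Saturday

2101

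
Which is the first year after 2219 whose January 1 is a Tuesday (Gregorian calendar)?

2222

Jan 1 advances by 2 weekdays after a leap year and by 1 after a common year.
2219: Jan 1 is Friday.
2220: Saturday (leap)
2221: Monday
2222: Tuesday
2222 begins on a Tuesday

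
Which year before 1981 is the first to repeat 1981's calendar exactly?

Two years share a calendar iff Jan 1 falls on the same weekday and both are leap or both are common. 1981: Jan 1 is Thursday, common year.
1980: Jan 1 Tuesday, leap
1979: Jan 1 Monday, common
1978: Jan 1 Sunday, common
1977: Jan 1 Saturday, common
1976: Jan 1 Thursday, leap
1975: Jan 1 Wednesday, common
1974: Jan 1 Tuesday, common
1973: Jan 1 Monday, common
1972: Jan 1 Saturday, leap
1971: Jan 1 Friday, common
1970: Jan 1 Thursday, common
1970 matches on both conditions.

1970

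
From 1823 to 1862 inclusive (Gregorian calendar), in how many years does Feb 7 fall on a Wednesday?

5

Track Feb 7's weekday year by year (advancing +1, or +2 across a Feb 29):
  1823: Fri  1824: Sat (+1)  1825: Mon (+2)  1826: Tue (+1)  1827: Wed (+1) ✓
  1828: Thu (+1)  1829: Sat (+2)  1830: Sun (+1)  1831: Mon (+1)  1832: Tue (+1)
  1833: Thu (+2)  1834: Fri (+1)  1835: Sat (+1)  1836: Sun (+1)  … (12 more years) …
  1849: Wed (+2) ✓  1850: Thu (+1)  1851: Fri (+1)  1852: Sat (+1)  1853: Mon (+2)
  1854: Tue (+1)  1855: Wed (+1) ✓  1856: Thu (+1)  1857: Sat (+2)  1858: Sun (+1)
  1859: Mon (+1)  1860: Tue (+1)  1861: Thu (+2)  1862: Fri (+1)
Wednesday years: 1827, 1838, 1844, 1849, 1855 — 5 in total.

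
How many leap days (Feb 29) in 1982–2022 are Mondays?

2

Leap years in 1982–2022: 10 of them.
Feb 29 weekday advances by 5 (mod 7) from one leap year to the next four years later (or differs when a century non-leap intervenes).
Leap-day weekdays: 1984:Wed 1988:Mon✓ 1992:Sat 1996:Thu 2000:Tue 2004:Sun 2008:Fri 2012:Wed 2016:Mon✓ 2020:Sat
Monday: 1988, 2016 → 2.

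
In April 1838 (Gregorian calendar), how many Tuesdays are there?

4

April 1838 has 30 days and begins on Sunday.
The first Tuesday is April 3.
Tuesdays fall on 3, 10, 17, 24 — that's 4.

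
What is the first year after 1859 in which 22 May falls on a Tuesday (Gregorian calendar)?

From one year to the next, a fixed date's weekday advances by 1, or by 2 when a Feb 29 lies between the two dates.
1859: May 22 is Sunday.
1860: Tuesday (+2)
22 May falls on a Tuesday in 1860.

1860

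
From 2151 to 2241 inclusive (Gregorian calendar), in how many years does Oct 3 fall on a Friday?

13

Track Oct 3's weekday year by year (advancing +1, or +2 across a Feb 29):
  2151: Sun  2152: Tue (+2)  2153: Wed (+1)  2154: Thu (+1)  2155: Fri (+1) ✓
  2156: Sun (+2)  2157: Mon (+1)  2158: Tue (+1)  2159: Wed (+1)  2160: Fri (+2) ✓
  2161: Sat (+1)  2162: Sun (+1)  2163: Mon (+1)  2164: Wed (+2)  … (63 more years) …
  2228: Fri (+2) ✓  2229: Sat (+1)  2230: Sun (+1)  2231: Mon (+1)  2232: Wed (+2)
  2233: Thu (+1)  2234: Fri (+1) ✓  2235: Sat (+1)  2236: Mon (+2)  2237: Tue (+1)
  2238: Wed (+1)  2239: Thu (+1)  2240: Sat (+2)  2241: Sun (+1)
Friday years: 2155, 2160, 2166, 2177, 2183, 2188, 2194, 2200, 2206, 2217, 2223, 2228, 2234 — 13 in total.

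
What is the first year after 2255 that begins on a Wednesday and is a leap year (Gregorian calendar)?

Jan 1 advances by 2 weekdays after a leap year and by 1 after a common year.
2255: Jan 1 is Monday.
2256: Tuesday (leap)
2257: Thursday
2258: Friday
2259: Saturday
2260: Sunday (leap)
2261: Tuesday
2262: Wednesday
2263: Thursday
2264: Friday (leap)
2265: Sunday
2266: Monday
2267: Tuesday
2268: Wednesday (leap)
2268 begins on a Wednesday and is a leap year.

2268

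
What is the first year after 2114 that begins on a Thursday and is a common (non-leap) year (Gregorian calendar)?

Jan 1 advances by 2 weekdays after a leap year and by 1 after a common year.
2114: Jan 1 is Monday.
2115: Tuesday
2116: Wednesday (leap)
2117: Friday
2118: Saturday
2119: Sunday
2120: Monday (leap)
2121: Wednesday
2122: Thursday
2122 begins on a Thursday and is a common year.

2122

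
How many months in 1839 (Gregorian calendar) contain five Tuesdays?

5

A month of length L has five Tuesdays iff its first Tuesday is on day ≤ L−28 (so day 1–3 in a 31-day month, 1–2 in a 30-day month, day 1 in a leap February).
Checking each month of 1839: Jan starts Tue (31d) ✓; Feb starts Fri (28d); Mar starts Fri (31d); Apr starts Mon (30d) ✓; May starts Wed (31d); Jun starts Sat (30d); Jul starts Mon (31d) ✓; Aug starts Thu (31d); Sep starts Sun (30d); Oct starts Tue (31d) ✓; Nov starts Fri (30d); Dec starts Sun (31d) ✓.
Five-Tuesday months: January, April, July, October, December → 5.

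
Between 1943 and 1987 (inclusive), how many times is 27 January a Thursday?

7

Track 27 January's weekday year by year (advancing +1, or +2 across a Feb 29):
  1943: Wed  1944: Thu (+1) ✓  1945: Sat (+2)  1946: Sun (+1)  1947: Mon (+1)
  1948: Tue (+1)  1949: Thu (+2) ✓  1950: Fri (+1)  1951: Sat (+1)  1952: Sun (+1)
  1953: Tue (+2)  1954: Wed (+1)  1955: Thu (+1) ✓  1956: Fri (+1)  … (17 more years) …
  1974: Sun (+1)  1975: Mon (+1)  1976: Tue (+1)  1977: Thu (+2) ✓  1978: Fri (+1)
  1979: Sat (+1)  1980: Sun (+1)  1981: Tue (+2)  1982: Wed (+1)  1983: Thu (+1) ✓
  1984: Fri (+1)  1985: Sun (+2)  1986: Mon (+1)  1987: Tue (+1)
Thursday years: 1944, 1949, 1955, 1966, 1972, 1977, 1983 — 7 in total.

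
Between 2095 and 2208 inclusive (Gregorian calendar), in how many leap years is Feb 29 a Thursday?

3

Leap years in 2095–2208: 27 of them.
Feb 29 weekday advances by 5 (mod 7) from one leap year to the next four years later (or differs when a century non-leap intervenes).
Leap-day weekdays: 2096:Wed 2104:Fri 2108:Wed 2112:Mon 2116:Sat 2120:Thu✓ 2124:Tue 2128:Sun 2132:Fri 2136:Wed 2140:Mon 2144:Sat 2148:Thu✓ 2152:Tue 2156:Sun 2160:Fri 2164:Wed 2168:Mon 2172:Sat 2176:Thu✓ 2180:Tue 2184:Sun 2188:Fri 2192:Wed 2196:Mon 2204:Wed 2208:Mon
Thursday: 2120, 2148, 2176 → 3.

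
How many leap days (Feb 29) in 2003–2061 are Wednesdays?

2

Leap years in 2003–2061: 15 of them.
Feb 29 weekday advances by 5 (mod 7) from one leap year to the next four years later (or differs when a century non-leap intervenes).
Leap-day weekdays: 2004:Sun 2008:Fri 2012:Wed✓ 2016:Mon 2020:Sat 2024:Thu 2028:Tue 2032:Sun 2036:Fri 2040:Wed✓ 2044:Mon 2048:Sat 2052:Thu 2056:Tue 2060:Sun
Wednesday: 2012, 2040 → 2.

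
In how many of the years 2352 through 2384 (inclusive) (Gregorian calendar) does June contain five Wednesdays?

June has 30 days; it has five Wednesdays when Wednesday falls among the first (month-length − 28) days — i.e. when June 1 is one of Wednesday/Tuesday.
June 1 by year: 2352:Sun 2353:Mon 2354:Tue✓ 2355:Wed✓ 2356:Fri 2357:Sat 2358:Sun 2359:Mon 2360:Wed✓ 2361:Thu 2362:Fri 2363:Sat 2364:Mon 2365:Tue✓ 2366:Wed✓ …(3 more)… 2370:Mon 2371:Tue✓ 2372:Thu 2373:Fri 2374:Sat 2375:Sun 2376:Tue✓ 2377:Wed✓ 2378:Thu 2379:Fri 2380:Sun 2381:Mon 2382:Tue✓ 2383:Wed✓ 2384:Fri
Years with five Wednesdays: 2354, 2355, 2360, 2365, 2366, 2371, 2376, 2377, 2382, 2383 → 10.

10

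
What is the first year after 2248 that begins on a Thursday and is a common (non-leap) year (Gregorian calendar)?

Jan 1 advances by 2 weekdays after a leap year and by 1 after a common year.
2248: Jan 1 is Saturday (leap).
2249: Monday
2250: Tuesday
2251: Wednesday
2252: Thursday (leap)
2253: Saturday
2254: Sunday
2255: Monday
2256: Tuesday (leap)
2257: Thursday
2257 begins on a Thursday and is a common year.

2257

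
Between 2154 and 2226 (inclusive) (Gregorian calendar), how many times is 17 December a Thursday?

10

Track 17 December's weekday year by year (advancing +1, or +2 across a Feb 29):
  2154: Tue  2155: Wed (+1)  2156: Fri (+2)  2157: Sat (+1)  2158: Sun (+1)
  2159: Mon (+1)  2160: Wed (+2)  2161: Thu (+1) ✓  2162: Fri (+1)  2163: Sat (+1)
  2164: Mon (+2)  2165: Tue (+1)  2166: Wed (+1)  2167: Thu (+1) ✓  … (45 more years) …
  2213: Fri (+1)  2214: Sat (+1)  2215: Sun (+1)  2216: Tue (+2)  2217: Wed (+1)
  2218: Thu (+1) ✓  2219: Fri (+1)  2220: Sun (+2)  2221: Mon (+1)  2222: Tue (+1)
  2223: Wed (+1)  2224: Fri (+2)  2225: Sat (+1)  2226: Sun (+1)
Thursday years: 2161, 2167, 2172, 2178, 2189, 2195, 2201, 2207, 2212, 2218 — 10 in total.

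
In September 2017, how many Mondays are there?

September 2017 has 30 days and begins on Friday.
The first Monday is September 4.
Mondays fall on 4, 11, 18, 25 — that's 4.

4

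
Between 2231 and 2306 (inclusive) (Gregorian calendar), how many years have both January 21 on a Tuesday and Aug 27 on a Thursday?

Check each year's weekday for January 21 and Aug 27:
  2231: Fri/Sat  2232: Sat/Mon  2233: Mon/Tue  2234: Tue/Wed  2235: Wed/Thu  2236: Thu/Sat  2237: Sat/Sun  2238: Sun/Mon  2239: Mon/Tue  2240: Tue/Thu ✓  2241: Thu/Fri  2242: Fri/Sat  2243: Sat/Sun  2244: Sun/Tue  …(48 more)…  2293: Sat/Sun  2294: Sun/Mon  2295: Mon/Tue  2296: Tue/Thu ✓  2297: Thu/Fri  2298: Fri/Sat  2299: Sat/Sun  2300: Sun/Mon  2301: Mon/Tue  2302: Tue/Wed  2303: Wed/Thu  2304: Thu/Sat  2305: Sat/Sun  2306: Sun/Mon
Both conditions hold in: 2240, 2268, 2296 — 3.

3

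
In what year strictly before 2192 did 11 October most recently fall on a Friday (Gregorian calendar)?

From one year to the next, a fixed date's weekday advances by 1, or by 2 when a Feb 29 lies between the two dates.
2192: October 11 is Thursday.
2191: Tuesday (−2)
2190: Monday (−1)
2189: Sunday (−1)
2188: Saturday (−1)
2187: Thursday (−2)
2186: Wednesday (−1)
2185: Tuesday (−1)
2184: Monday (−1)
2183: Saturday (−2)
2182: Friday (−1)
11 October falls on a Friday in 2182.

2182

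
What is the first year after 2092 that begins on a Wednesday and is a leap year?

2116

Jan 1 advances by 2 weekdays after a leap year and by 1 after a common year.
2092: Jan 1 is Tuesday (leap).
2093: Thursday
2094: Friday
2095: Saturday
2096: Sunday (leap)
2097: Tuesday
2098: Wednesday
2099: Thursday
2100: Friday
2101: Saturday
2102: Sunday
2103: Monday
2104: Tuesday (leap)
2105: Thursday
2106: Friday
2107: Saturday
2108: Sunday (leap)
2109: Tuesday
2110: Wednesday
2111: Thursday
2112: Friday (leap)
2113: Sunday
2114: Monday
2115: Tuesday
2116: Wednesday (leap)
2116 begins on a Wednesday and is a leap year.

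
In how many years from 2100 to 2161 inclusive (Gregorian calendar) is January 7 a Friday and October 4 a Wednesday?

2

Check each year's weekday for January 7 and October 4:
  2100: Thu/Mon  2101: Fri/Tue  2102: Sat/Wed  2103: Sun/Thu  2104: Mon/Sat  2105: Wed/Sun  2106: Thu/Mon  2107: Fri/Tue  2108: Sat/Thu  2109: Mon/Fri  2110: Tue/Sat  2111: Wed/Sun  2112: Thu/Tue  2113: Sat/Wed  …(34 more)…  2148: Sun/Fri  2149: Tue/Sat  2150: Wed/Sun  2151: Thu/Mon  2152: Fri/Wed ✓  2153: Sun/Thu  2154: Mon/Fri  2155: Tue/Sat  2156: Wed/Mon  2157: Fri/Tue  2158: Sat/Wed  2159: Sun/Thu  2160: Mon/Sat  2161: Wed/Sun
Both conditions hold in: 2124, 2152 — 2.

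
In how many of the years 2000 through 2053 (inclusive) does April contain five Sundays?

16

April has 30 days; it has five Sundays when Sunday falls among the first (month-length − 28) days — i.e. when April 1 is one of Sunday/Saturday.
April 1 by year: 2000:Sat✓ 2001:Sun✓ 2002:Mon 2003:Tue 2004:Thu 2005:Fri 2006:Sat✓ 2007:Sun✓ 2008:Tue 2009:Wed 2010:Thu 2011:Fri 2012:Sun✓ 2013:Mon 2014:Tue …(24 more)… 2039:Fri 2040:Sun✓ 2041:Mon 2042:Tue 2043:Wed 2044:Fri 2045:Sat✓ 2046:Sun✓ 2047:Mon 2048:Wed 2049:Thu 2050:Fri 2051:Sat✓ 2052:Mon 2053:Tue
Years with five Sundays: 2000, 2001, 2006, 2007, 2012, 2017, 2018, 2023, 2028, 2029, 2034, 2035, 2040, 2045, 2046, 2051 → 16.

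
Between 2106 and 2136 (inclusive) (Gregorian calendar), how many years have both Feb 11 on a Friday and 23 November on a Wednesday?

4

Check each year's weekday for Feb 11 and 23 November:
  2106: Thu/Tue  2107: Fri/Wed ✓  2108: Sat/Fri  2109: Mon/Sat  2110: Tue/Sun  2111: Wed/Mon  2112: Thu/Wed  2113: Sat/Thu  2114: Sun/Fri  2115: Mon/Sat  2116: Tue/Mon  2117: Thu/Tue  2118: Fri/Wed ✓  2119: Sat/Thu  …(3 more)…  2123: Thu/Tue  2124: Fri/Thu  2125: Sun/Fri  2126: Mon/Sat  2127: Tue/Sun  2128: Wed/Tue  2129: Fri/Wed ✓  2130: Sat/Thu  2131: Sun/Fri  2132: Mon/Sun  2133: Wed/Mon  2134: Thu/Tue  2135: Fri/Wed ✓  2136: Sat/Fri
Both conditions hold in: 2107, 2118, 2129, 2135 — 4.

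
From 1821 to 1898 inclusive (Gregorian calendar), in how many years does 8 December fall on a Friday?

Track 8 December's weekday year by year (advancing +1, or +2 across a Feb 29):
  1821: Sat  1822: Sun (+1)  1823: Mon (+1)  1824: Wed (+2)  1825: Thu (+1)
  1826: Fri (+1) ✓  1827: Sat (+1)  1828: Mon (+2)  1829: Tue (+1)  1830: Wed (+1)
  1831: Thu (+1)  1832: Sat (+2)  1833: Sun (+1)  1834: Mon (+1)  … (50 more years) …
  1885: Tue (+1)  1886: Wed (+1)  1887: Thu (+1)  1888: Sat (+2)  1889: Sun (+1)
  1890: Mon (+1)  1891: Tue (+1)  1892: Thu (+2)  1893: Fri (+1) ✓  1894: Sat (+1)
  1895: Sun (+1)  1896: Tue (+2)  1897: Wed (+1)  1898: Thu (+1)
Friday years: 1826, 1837, 1843, 1848, 1854, 1865, 1871, 1876, 1882, 1893 — 10 in total.

10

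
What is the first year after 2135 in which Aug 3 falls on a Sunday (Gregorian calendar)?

From one year to the next, a fixed date's weekday advances by 1, or by 2 when a Feb 29 lies between the two dates.
2135: August 3 is Wednesday.
2136: Friday (+2)
2137: Saturday (+1)
2138: Sunday (+1)
Aug 3 falls on a Sunday in 2138.

2138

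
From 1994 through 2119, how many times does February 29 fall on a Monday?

4

Leap years in 1994–2119: 30 of them.
Feb 29 weekday advances by 5 (mod 7) from one leap year to the next four years later (or differs when a century non-leap intervenes).
Leap-day weekdays: 1996:Thu 2000:Tue 2004:Sun 2008:Fri 2012:Wed 2016:Mon✓ 2020:Sat 2024:Thu 2028:Tue 2032:Sun 2036:Fri 2040:Wed 2044:Mon✓ …(4 more)… 2064:Fri 2068:Wed 2072:Mon✓ 2076:Sat 2080:Thu 2084:Tue 2088:Sun 2092:Fri 2096:Wed 2104:Fri 2108:Wed 2112:Mon✓ 2116:Sat
Monday: 2016, 2044, 2072, 2112 → 4.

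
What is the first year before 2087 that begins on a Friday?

Jan 1 advances by 2 weekdays after a leap year and by 1 after a common year.
2087: Jan 1 is Wednesday.
2086: Tuesday
2085: Monday
2084: Saturday (leap)
2083: Friday
2083 begins on a Friday

2083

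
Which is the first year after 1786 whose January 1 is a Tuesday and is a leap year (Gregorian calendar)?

Jan 1 advances by 2 weekdays after a leap year and by 1 after a common year.
1786: Jan 1 is Sunday.
1787: Monday
1788: Tuesday (leap)
1788 begins on a Tuesday and is a leap year.

1788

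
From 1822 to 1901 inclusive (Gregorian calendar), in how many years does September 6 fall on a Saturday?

11

Track September 6's weekday year by year (advancing +1, or +2 across a Feb 29):
  1822: Fri  1823: Sat (+1) ✓  1824: Mon (+2)  1825: Tue (+1)  1826: Wed (+1)
  1827: Thu (+1)  1828: Sat (+2) ✓  1829: Sun (+1)  1830: Mon (+1)  1831: Tue (+1)
  1832: Thu (+2)  1833: Fri (+1)  1834: Sat (+1) ✓  1835: Sun (+1)  … (52 more years) …
  1888: Thu (+2)  1889: Fri (+1)  1890: Sat (+1) ✓  1891: Sun (+1)  1892: Tue (+2)
  1893: Wed (+1)  1894: Thu (+1)  1895: Fri (+1)  1896: Sun (+2)  1897: Mon (+1)
  1898: Tue (+1)  1899: Wed (+1)  1900: Thu (+1)  1901: Fri (+1)
Saturday years: 1823, 1828, 1834, 1845, 1851, 1856, 1862, 1873, 1879, 1884, 1890 — 11 in total.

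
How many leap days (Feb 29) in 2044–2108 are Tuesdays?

Leap years in 2044–2108: 16 of them.
Feb 29 weekday advances by 5 (mod 7) from one leap year to the next four years later (or differs when a century non-leap intervenes).
Leap-day weekdays: 2044:Mon 2048:Sat 2052:Thu 2056:Tue✓ 2060:Sun 2064:Fri 2068:Wed 2072:Mon 2076:Sat 2080:Thu 2084:Tue✓ 2088:Sun 2092:Fri 2096:Wed 2104:Fri 2108:Wed
Tuesday: 2056, 2084 → 2.

2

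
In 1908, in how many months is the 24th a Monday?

Check the 24th of each month of 1908: Jan 24: Fri, Feb 24: Mon, Mar 24: Tue, Apr 24: Fri, May 24: Sun, Jun 24: Wed, Jul 24: Fri, Aug 24: Mon, Sep 24: Thu, Oct 24: Sat, Nov 24: Tue, Dec 24: Thu.
Monday occurs in February, August — 2 months.

2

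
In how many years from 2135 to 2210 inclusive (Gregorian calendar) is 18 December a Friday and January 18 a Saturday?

2

Check each year's weekday for 18 December and January 18:
  2135: Sun/Tue  2136: Tue/Wed  2137: Wed/Fri  2138: Thu/Sat  2139: Fri/Sun  2140: Sun/Mon  2141: Mon/Wed  2142: Tue/Thu  2143: Wed/Fri  2144: Fri/Sat ✓  2145: Sat/Mon  2146: Sun/Tue  2147: Mon/Wed  2148: Wed/Thu  …(48 more)…  2197: Mon/Wed  2198: Tue/Thu  2199: Wed/Fri  2200: Thu/Sat  2201: Fri/Sun  2202: Sat/Mon  2203: Sun/Tue  2204: Tue/Wed  2205: Wed/Fri  2206: Thu/Sat  2207: Fri/Sun  2208: Sun/Mon  2209: Mon/Wed  2210: Tue/Thu
Both conditions hold in: 2144, 2172 — 2.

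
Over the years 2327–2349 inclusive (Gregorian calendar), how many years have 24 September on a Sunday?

3

Track 24 September's weekday year by year (advancing +1, or +2 across a Feb 29):
  2327: Sat  2328: Mon (+2)  2329: Tue (+1)  2330: Wed (+1)  2331: Thu (+1)
  2332: Sat (+2)  2333: Sun (+1) ✓  2334: Mon (+1)  2335: Tue (+1)  2336: Thu (+2)
  2337: Fri (+1)  2338: Sat (+1)  2339: Sun (+1) ✓  2340: Tue (+2)  2341: Wed (+1)
  2342: Thu (+1)  2343: Fri (+1)  2344: Sun (+2) ✓  2345: Mon (+1)  2346: Tue (+1)
  2347: Wed (+1)  2348: Fri (+2)  2349: Sat (+1)
Sunday years: 2333, 2339, 2344 — 3 in total.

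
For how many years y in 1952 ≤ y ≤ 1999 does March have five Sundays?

22

March has 31 days; it has five Sundays when Sunday falls among the first (month-length − 28) days — i.e. when March 1 is one of Sunday/Saturday/Friday.
March 1 by year: 1952:Sat✓ 1953:Sun✓ 1954:Mon 1955:Tue 1956:Thu 1957:Fri✓ 1958:Sat✓ 1959:Sun✓ 1960:Tue 1961:Wed 1962:Thu 1963:Fri✓ 1964:Sun✓ 1965:Mon 1966:Tue …(18 more)… 1985:Fri✓ 1986:Sat✓ 1987:Sun✓ 1988:Tue 1989:Wed 1990:Thu 1991:Fri✓ 1992:Sun✓ 1993:Mon 1994:Tue 1995:Wed 1996:Fri✓ 1997:Sat✓ 1998:Sun✓ 1999:Mon
Years with five Sundays: 1952, 1953, 1957, 1958, 1959, 1963, 1964, 1968, 1969, 1970, 1974, 1975, 1980, 1981, 1985, 1986, 1987, 1991, 1992, 1996, 1997, 1998 → 22.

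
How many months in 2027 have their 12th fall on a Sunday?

2

Check the 12th of each month of 2027: Jan 12: Tue, Feb 12: Fri, Mar 12: Fri, Apr 12: Mon, May 12: Wed, Jun 12: Sat, Jul 12: Mon, Aug 12: Thu, Sep 12: Sun, Oct 12: Tue, Nov 12: Fri, Dec 12: Sun.
Sunday occurs in September, December — 2 months.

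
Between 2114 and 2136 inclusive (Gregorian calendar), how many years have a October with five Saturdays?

10

October has 31 days; it has five Saturdays when Saturday falls among the first (month-length − 28) days — i.e. when October 1 is one of Saturday/Friday/Thursday.
October 1 by year: 2114:Mon 2115:Tue 2116:Thu✓ 2117:Fri✓ 2118:Sat✓ 2119:Sun 2120:Tue 2121:Wed 2122:Thu✓ 2123:Fri✓ 2124:Sun 2125:Mon 2126:Tue 2127:Wed 2128:Fri✓ 2129:Sat✓ 2130:Sun 2131:Mon 2132:Wed 2133:Thu✓ 2134:Fri✓ 2135:Sat✓ 2136:Mon
Years with five Saturdays: 2116, 2117, 2118, 2122, 2123, 2128, 2129, 2133, 2134, 2135 → 10.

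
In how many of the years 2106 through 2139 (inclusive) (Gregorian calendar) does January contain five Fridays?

15

January has 31 days; it has five Fridays when Friday falls among the first (month-length − 28) days — i.e. when January 1 is one of Friday/Thursday/Wednesday.
January 1 by year: 2106:Fri✓ 2107:Sat 2108:Sun 2109:Tue 2110:Wed✓ 2111:Thu✓ 2112:Fri✓ 2113:Sun 2114:Mon 2115:Tue 2116:Wed✓ 2117:Fri✓ 2118:Sat 2119:Sun 2120:Mon …(4 more)… 2125:Mon 2126:Tue 2127:Wed✓ 2128:Thu✓ 2129:Sat 2130:Sun 2131:Mon 2132:Tue 2133:Thu✓ 2134:Fri✓ 2135:Sat 2136:Sun 2137:Tue 2138:Wed✓ 2139:Thu✓
Years with five Fridays: 2106, 2110, 2111, 2112, 2116, 2117, 2121, 2122, 2123, 2127, 2128, 2133, 2134, 2138, 2139 → 15.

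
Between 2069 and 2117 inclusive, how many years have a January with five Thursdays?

22

January has 31 days; it has five Thursdays when Thursday falls among the first (month-length − 28) days — i.e. when January 1 is one of Thursday/Wednesday/Tuesday.
January 1 by year: 2069:Tue✓ 2070:Wed✓ 2071:Thu✓ 2072:Fri 2073:Sun 2074:Mon 2075:Tue✓ 2076:Wed✓ 2077:Fri 2078:Sat 2079:Sun 2080:Mon 2081:Wed✓ 2082:Thu✓ 2083:Fri …(19 more)… 2103:Mon 2104:Tue✓ 2105:Thu✓ 2106:Fri 2107:Sat 2108:Sun 2109:Tue✓ 2110:Wed✓ 2111:Thu✓ 2112:Fri 2113:Sun 2114:Mon 2115:Tue✓ 2116:Wed✓ 2117:Fri
Years with five Thursdays: 2069, 2070, 2071, 2075, 2076, 2081, 2082, 2086, 2087, 2088, 2092, 2093, 2097, 2098, 2099, 2104, 2105, 2109, 2110, 2111, 2115, 2116 → 22.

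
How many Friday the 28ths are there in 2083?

Check the 28th of each month of 2083: Jan 28: Thu, Feb 28: Sun, Mar 28: Sun, Apr 28: Wed, May 28: Fri, Jun 28: Mon, Jul 28: Wed, Aug 28: Sat, Sep 28: Tue, Oct 28: Thu, Nov 28: Sun, Dec 28: Tue.
Friday occurs in May — 1 month.

1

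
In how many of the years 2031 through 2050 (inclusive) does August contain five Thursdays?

August has 31 days; it has five Thursdays when Thursday falls among the first (month-length − 28) days — i.e. when August 1 is one of Thursday/Wednesday/Tuesday.
August 1 by year: 2031:Fri 2032:Sun 2033:Mon 2034:Tue✓ 2035:Wed✓ 2036:Fri 2037:Sat 2038:Sun 2039:Mon 2040:Wed✓ 2041:Thu✓ 2042:Fri 2043:Sat 2044:Mon 2045:Tue✓ 2046:Wed✓ 2047:Thu✓ 2048:Sat 2049:Sun 2050:Mon
Years with five Thursdays: 2034, 2035, 2040, 2041, 2045, 2046, 2047 → 7.

7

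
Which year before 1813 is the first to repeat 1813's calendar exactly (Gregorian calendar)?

Two years share a calendar iff Jan 1 falls on the same weekday and both are leap or both are common. 1813: Jan 1 is Friday, common year.
1812: Jan 1 Wednesday, leap
1811: Jan 1 Tuesday, common
1810: Jan 1 Monday, common
1809: Jan 1 Sunday, common
1808: Jan 1 Friday, leap
1807: Jan 1 Thursday, common
1806: Jan 1 Wednesday, common
1805: Jan 1 Tuesday, common
1804: Jan 1 Sunday, leap
1803: Jan 1 Saturday, common
1802: Jan 1 Friday, common
1802 matches on both conditions.

1802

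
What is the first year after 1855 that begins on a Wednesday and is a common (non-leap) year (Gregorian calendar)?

Jan 1 advances by 2 weekdays after a leap year and by 1 after a common year.
1855: Jan 1 is Monday.
1856: Tuesday (leap)
1857: Thursday
1858: Friday
1859: Saturday
1860: Sunday (leap)
1861: Tuesday
1862: Wednesday
1862 begins on a Wednesday and is a common year.

1862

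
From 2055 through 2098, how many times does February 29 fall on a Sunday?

2

Leap years in 2055–2098: 11 of them.
Feb 29 weekday advances by 5 (mod 7) from one leap year to the next four years later (or differs when a century non-leap intervenes).
Leap-day weekdays: 2056:Tue 2060:Sun✓ 2064:Fri 2068:Wed 2072:Mon 2076:Sat 2080:Thu 2084:Tue 2088:Sun✓ 2092:Fri 2096:Wed
Sunday: 2060, 2088 → 2.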